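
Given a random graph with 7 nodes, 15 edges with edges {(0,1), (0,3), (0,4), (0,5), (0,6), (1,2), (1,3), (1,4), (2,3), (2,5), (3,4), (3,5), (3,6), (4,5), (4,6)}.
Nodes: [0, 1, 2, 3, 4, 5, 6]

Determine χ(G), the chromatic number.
χ(G) = 4

Clique number ω(G) = 4 (lower bound: χ ≥ ω).
The clique on [0, 1, 3, 4] has size 4, forcing χ ≥ 4, and the coloring below uses 4 colors, so χ(G) = 4.
A valid 4-coloring: color 1: [3]; color 2: [2, 4]; color 3: [0]; color 4: [1, 5, 6].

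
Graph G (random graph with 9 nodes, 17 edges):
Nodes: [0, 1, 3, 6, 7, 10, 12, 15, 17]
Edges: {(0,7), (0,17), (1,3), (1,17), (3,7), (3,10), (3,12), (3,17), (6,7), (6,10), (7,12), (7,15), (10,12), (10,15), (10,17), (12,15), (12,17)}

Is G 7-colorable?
Yes, G is 7-colorable

A valid 7-coloring: color 1: [0, 1, 6, 12]; color 2: [7, 17]; color 3: [3, 15]; color 4: [10].
(χ(G) = 4 ≤ 7.)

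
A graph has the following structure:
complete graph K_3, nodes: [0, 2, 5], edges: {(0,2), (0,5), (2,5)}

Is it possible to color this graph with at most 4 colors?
Yes, G is 4-colorable

A valid 4-coloring: color 1: [2]; color 2: [5]; color 3: [0].
(χ(G) = 3 ≤ 4.)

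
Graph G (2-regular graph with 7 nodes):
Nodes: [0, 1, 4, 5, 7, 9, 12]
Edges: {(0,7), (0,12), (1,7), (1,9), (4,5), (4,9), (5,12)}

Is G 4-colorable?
A valid 4-coloring: color 1: [4, 7, 12]; color 2: [0, 5, 9]; color 3: [1].
(χ(G) = 3 ≤ 4.)

Yes, G is 4-colorable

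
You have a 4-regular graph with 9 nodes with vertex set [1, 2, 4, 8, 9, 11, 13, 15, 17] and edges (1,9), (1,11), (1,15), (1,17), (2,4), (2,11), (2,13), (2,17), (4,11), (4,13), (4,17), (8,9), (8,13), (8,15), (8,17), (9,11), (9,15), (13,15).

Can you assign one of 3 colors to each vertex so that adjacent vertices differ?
No, G is not 3-colorable

Suppose a proper 3-coloring c exists. The clique [1, 9, 11] takes 3 distinct colors; by symmetry let c(1) = 1, c(9) = 2, c(11) = 3.
- Vertex 15: neighbors [1, 9] already have colors [1, 2] ⇒ c(15) = 3.
- Vertex 8: neighbors [9, 15] already have colors [2, 3] ⇒ c(8) = 1.
- Vertex 13: neighbors [8, 15] already have colors [1, 3] ⇒ c(13) = 2.
- Vertex 2: neighbors [13, 11] already have colors [2, 3] ⇒ c(2) = 1.
- Vertex 4: neighbors [2, 13, 11] already have colors [1, 2, 3] — all 3 colors blocked. Contradiction.
The forced assignments end in a contradiction, so G has no proper 3-coloring (χ ≥ 4).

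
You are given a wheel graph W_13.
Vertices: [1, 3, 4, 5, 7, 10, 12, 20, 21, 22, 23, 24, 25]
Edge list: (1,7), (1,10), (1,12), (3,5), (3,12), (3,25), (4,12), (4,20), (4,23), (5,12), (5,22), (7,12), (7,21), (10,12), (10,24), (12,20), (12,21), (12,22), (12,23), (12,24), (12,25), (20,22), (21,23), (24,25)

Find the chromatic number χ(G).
χ(G) = 3

Clique number ω(G) = 3 (lower bound: χ ≥ ω).
The clique on [1, 10, 12] has size 3, forcing χ ≥ 3, and the coloring below uses 3 colors, so χ(G) = 3.
A valid 3-coloring: color 1: [12]; color 2: [1, 3, 4, 21, 22, 24]; color 3: [5, 7, 10, 20, 23, 25].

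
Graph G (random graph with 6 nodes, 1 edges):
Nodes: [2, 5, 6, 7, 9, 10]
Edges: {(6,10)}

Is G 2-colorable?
A valid 2-coloring: color 1: [2, 5, 6, 7, 9]; color 2: [10].
(χ(G) = 2 ≤ 2.)

Yes, G is 2-colorable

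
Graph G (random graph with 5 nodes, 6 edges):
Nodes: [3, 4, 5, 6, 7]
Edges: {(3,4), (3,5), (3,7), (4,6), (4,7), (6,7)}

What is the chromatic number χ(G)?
χ(G) = 3

Clique number ω(G) = 3 (lower bound: χ ≥ ω).
The clique on [3, 4, 7] has size 3, forcing χ ≥ 3, and the coloring below uses 3 colors, so χ(G) = 3.
A valid 3-coloring: color 1: [4, 5]; color 2: [3, 6]; color 3: [7].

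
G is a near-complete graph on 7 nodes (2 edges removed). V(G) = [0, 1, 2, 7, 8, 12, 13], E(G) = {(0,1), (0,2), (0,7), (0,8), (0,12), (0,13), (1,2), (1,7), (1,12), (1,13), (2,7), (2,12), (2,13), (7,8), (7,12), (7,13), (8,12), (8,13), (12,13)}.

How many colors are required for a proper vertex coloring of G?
Clique number ω(G) = 6 (lower bound: χ ≥ ω).
The clique on [0, 1, 2, 7, 12, 13] has size 6, forcing χ ≥ 6, and the coloring below uses 6 colors, so χ(G) = 6.
A valid 6-coloring: color 1: [7]; color 2: [13]; color 3: [0]; color 4: [12]; color 5: [1, 8]; color 6: [2].

χ(G) = 6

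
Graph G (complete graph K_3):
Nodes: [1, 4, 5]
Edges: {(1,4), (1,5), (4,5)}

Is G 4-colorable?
Yes, G is 4-colorable

A valid 4-coloring: color 1: [4]; color 2: [5]; color 3: [1].
(χ(G) = 3 ≤ 4.)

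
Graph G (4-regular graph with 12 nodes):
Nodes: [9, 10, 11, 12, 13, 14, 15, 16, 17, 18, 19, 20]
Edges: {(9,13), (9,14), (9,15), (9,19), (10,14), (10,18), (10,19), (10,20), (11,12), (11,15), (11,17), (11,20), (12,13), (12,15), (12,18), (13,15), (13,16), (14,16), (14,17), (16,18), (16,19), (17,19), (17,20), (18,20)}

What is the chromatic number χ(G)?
Clique number ω(G) = 3 (lower bound: χ ≥ ω).
The clique on [9, 13, 15] has size 3, forcing χ ≥ 3, and the coloring below uses 3 colors, so χ(G) = 3.
A valid 3-coloring: color 1: [9, 10, 12, 16, 17]; color 2: [14, 15, 19, 20]; color 3: [11, 13, 18].

χ(G) = 3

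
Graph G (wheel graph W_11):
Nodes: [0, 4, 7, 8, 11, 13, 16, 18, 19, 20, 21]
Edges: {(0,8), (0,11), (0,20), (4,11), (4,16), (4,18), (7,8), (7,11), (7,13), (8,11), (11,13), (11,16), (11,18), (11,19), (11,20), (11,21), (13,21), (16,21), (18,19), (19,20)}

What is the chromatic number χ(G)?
Clique number ω(G) = 3 (lower bound: χ ≥ ω).
The clique on [0, 8, 11] has size 3, forcing χ ≥ 3, and the coloring below uses 3 colors, so χ(G) = 3.
A valid 3-coloring: color 1: [11]; color 2: [8, 13, 16, 18, 20]; color 3: [0, 4, 7, 19, 21].

χ(G) = 3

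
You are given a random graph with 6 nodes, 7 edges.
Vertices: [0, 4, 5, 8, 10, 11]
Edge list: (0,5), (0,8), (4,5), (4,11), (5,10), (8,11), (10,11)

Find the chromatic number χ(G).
χ(G) = 3

Clique number ω(G) = 2 (lower bound: χ ≥ ω).
Odd cycle [5, 10, 11, 8, 0] needs 3 colors (χ ≥ 3).
The coloring below uses 3 colors, so χ(G) = 3.
A valid 3-coloring: color 1: [5, 11]; color 2: [4, 8, 10]; color 3: [0].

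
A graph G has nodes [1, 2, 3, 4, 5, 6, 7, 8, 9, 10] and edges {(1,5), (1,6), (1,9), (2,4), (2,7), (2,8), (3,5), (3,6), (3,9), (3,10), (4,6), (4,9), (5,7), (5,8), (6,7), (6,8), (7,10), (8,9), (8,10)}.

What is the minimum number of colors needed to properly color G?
Clique number ω(G) = 2 (lower bound: χ ≥ ω).
The graph is bipartite (no odd cycle), so 2 colors suffice: χ(G) = 2.
A valid 2-coloring: color 1: [2, 5, 6, 9, 10]; color 2: [1, 3, 4, 7, 8].

χ(G) = 2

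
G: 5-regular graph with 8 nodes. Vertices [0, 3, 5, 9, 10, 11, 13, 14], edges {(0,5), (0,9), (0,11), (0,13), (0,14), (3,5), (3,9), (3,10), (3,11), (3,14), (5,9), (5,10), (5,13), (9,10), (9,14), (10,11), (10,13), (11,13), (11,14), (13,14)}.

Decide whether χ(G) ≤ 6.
A valid 6-coloring: color 1: [10, 14]; color 2: [0, 3]; color 3: [9, 13]; color 4: [5, 11].
(χ(G) = 4 ≤ 6.)

Yes, G is 6-colorable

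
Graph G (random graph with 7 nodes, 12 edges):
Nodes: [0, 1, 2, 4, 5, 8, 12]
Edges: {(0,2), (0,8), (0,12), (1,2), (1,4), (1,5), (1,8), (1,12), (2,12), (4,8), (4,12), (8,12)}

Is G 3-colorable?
The clique on vertices [1, 4, 8, 12] has size 4 > 3, so it alone needs 4 colors.

No, G is not 3-colorable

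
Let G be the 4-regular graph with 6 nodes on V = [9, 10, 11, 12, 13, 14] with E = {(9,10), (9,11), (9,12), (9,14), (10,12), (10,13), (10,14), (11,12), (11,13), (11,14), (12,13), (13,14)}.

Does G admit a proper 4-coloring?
A valid 4-coloring: color 1: [12, 14]; color 2: [10, 11]; color 3: [9, 13].
(χ(G) = 3 ≤ 4.)

Yes, G is 4-colorable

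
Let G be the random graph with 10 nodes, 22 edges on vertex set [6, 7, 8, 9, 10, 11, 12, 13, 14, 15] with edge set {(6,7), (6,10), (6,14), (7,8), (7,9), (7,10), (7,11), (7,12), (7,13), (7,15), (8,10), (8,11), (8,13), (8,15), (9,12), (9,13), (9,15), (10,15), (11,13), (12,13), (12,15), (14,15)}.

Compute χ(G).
Clique number ω(G) = 4 (lower bound: χ ≥ ω).
The clique on [7, 8, 10, 15] has size 4, forcing χ ≥ 4, and the coloring below uses 4 colors, so χ(G) = 4.
A valid 4-coloring: color 1: [7, 14]; color 2: [6, 13, 15]; color 3: [8, 9]; color 4: [10, 11, 12].

χ(G) = 4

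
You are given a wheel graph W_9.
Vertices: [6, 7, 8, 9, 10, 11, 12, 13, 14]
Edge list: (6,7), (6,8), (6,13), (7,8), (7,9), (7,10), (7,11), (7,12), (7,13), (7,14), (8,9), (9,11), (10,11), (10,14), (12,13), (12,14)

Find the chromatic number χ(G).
χ(G) = 3

Clique number ω(G) = 3 (lower bound: χ ≥ ω).
The clique on [6, 7, 8] has size 3, forcing χ ≥ 3, and the coloring below uses 3 colors, so χ(G) = 3.
A valid 3-coloring: color 1: [7]; color 2: [8, 11, 13, 14]; color 3: [6, 9, 10, 12].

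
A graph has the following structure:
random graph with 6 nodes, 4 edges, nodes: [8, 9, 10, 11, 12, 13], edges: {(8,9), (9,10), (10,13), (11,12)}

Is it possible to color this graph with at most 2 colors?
Yes, G is 2-colorable

A valid 2-coloring: color 1: [9, 12, 13]; color 2: [8, 10, 11].
(χ(G) = 2 ≤ 2.)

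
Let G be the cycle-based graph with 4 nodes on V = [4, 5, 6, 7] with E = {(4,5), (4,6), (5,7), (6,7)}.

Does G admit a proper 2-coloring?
A valid 2-coloring: color 1: [5, 6]; color 2: [4, 7].
(χ(G) = 2 ≤ 2.)

Yes, G is 2-colorable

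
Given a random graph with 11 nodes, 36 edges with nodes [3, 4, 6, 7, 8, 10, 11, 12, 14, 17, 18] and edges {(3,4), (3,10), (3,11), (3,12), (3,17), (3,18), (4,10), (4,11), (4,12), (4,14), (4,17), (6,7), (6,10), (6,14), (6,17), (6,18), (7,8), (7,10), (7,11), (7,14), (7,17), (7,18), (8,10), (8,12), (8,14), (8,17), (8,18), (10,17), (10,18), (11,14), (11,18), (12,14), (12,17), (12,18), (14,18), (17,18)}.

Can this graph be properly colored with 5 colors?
A valid 5-coloring: color 1: [4, 18]; color 2: [14, 17]; color 3: [10, 11, 12]; color 4: [3, 7]; color 5: [6, 8].
(χ(G) = 5 ≤ 5.)

Yes, G is 5-colorable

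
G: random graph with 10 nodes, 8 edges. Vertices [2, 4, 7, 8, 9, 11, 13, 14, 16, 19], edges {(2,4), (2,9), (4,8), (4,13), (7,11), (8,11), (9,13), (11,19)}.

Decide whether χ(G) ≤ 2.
A valid 2-coloring: color 1: [4, 9, 11, 14, 16]; color 2: [2, 7, 8, 13, 19].
(χ(G) = 2 ≤ 2.)

Yes, G is 2-colorable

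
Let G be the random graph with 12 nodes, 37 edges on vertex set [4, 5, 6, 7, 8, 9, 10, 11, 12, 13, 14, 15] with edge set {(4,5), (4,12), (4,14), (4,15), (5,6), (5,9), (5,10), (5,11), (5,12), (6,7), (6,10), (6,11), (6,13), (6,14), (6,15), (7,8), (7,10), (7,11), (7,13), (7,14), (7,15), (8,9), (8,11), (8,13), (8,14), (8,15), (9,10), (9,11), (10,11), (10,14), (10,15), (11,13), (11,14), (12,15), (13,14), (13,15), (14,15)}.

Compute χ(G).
χ(G) = 5

Clique number ω(G) = 5 (lower bound: χ ≥ ω).
The clique on [7, 8, 11, 13, 14] has size 5, forcing χ ≥ 5, and the coloring below uses 5 colors, so χ(G) = 5.
A valid 5-coloring: color 1: [11, 15]; color 2: [5, 14]; color 3: [10, 12, 13]; color 4: [4, 6, 8]; color 5: [7, 9].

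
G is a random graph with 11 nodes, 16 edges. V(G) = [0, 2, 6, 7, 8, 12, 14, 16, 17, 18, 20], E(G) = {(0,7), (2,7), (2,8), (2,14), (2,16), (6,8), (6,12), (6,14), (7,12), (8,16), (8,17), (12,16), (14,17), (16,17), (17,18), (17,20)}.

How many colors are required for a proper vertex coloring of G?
χ(G) = 3

Clique number ω(G) = 3 (lower bound: χ ≥ ω).
The clique on [2, 8, 16] has size 3, forcing χ ≥ 3, and the coloring below uses 3 colors, so χ(G) = 3.
A valid 3-coloring: color 1: [0, 2, 6, 17]; color 2: [7, 14, 16, 18, 20]; color 3: [8, 12].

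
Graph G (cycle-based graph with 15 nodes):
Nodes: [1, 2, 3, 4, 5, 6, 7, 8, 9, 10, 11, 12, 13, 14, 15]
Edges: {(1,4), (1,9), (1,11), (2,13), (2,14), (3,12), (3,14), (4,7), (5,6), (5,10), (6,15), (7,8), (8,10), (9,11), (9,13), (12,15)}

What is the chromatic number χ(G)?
χ(G) = 3

Clique number ω(G) = 3 (lower bound: χ ≥ ω).
The clique on [1, 9, 11] has size 3, forcing χ ≥ 3, and the coloring below uses 3 colors, so χ(G) = 3.
A valid 3-coloring: color 1: [1, 6, 7, 10, 12, 13, 14]; color 2: [2, 3, 4, 5, 8, 9, 15]; color 3: [11].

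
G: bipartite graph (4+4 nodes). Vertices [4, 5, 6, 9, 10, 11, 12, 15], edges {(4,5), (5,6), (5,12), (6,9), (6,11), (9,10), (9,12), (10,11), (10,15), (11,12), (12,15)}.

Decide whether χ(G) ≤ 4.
Yes, G is 4-colorable

A valid 4-coloring: color 1: [4, 6, 10, 12]; color 2: [5, 9, 11, 15].
(χ(G) = 2 ≤ 4.)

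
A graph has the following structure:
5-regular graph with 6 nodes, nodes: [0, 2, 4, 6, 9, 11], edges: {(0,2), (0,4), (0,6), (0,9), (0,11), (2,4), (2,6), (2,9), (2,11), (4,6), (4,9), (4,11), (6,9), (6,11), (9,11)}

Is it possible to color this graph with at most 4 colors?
No, G is not 4-colorable

The clique on vertices [0, 2, 4, 6, 9, 11] has size 6 > 4, so it alone needs 6 colors.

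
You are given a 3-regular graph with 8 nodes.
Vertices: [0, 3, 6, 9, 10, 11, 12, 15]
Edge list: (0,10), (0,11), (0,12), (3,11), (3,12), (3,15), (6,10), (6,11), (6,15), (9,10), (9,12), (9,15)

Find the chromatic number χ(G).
χ(G) = 2

Clique number ω(G) = 2 (lower bound: χ ≥ ω).
The graph is bipartite (no odd cycle), so 2 colors suffice: χ(G) = 2.
A valid 2-coloring: color 1: [10, 11, 12, 15]; color 2: [0, 3, 6, 9].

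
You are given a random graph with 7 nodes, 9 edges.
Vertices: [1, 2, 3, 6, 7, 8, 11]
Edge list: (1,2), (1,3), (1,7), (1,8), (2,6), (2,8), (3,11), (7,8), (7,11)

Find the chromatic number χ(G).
Clique number ω(G) = 3 (lower bound: χ ≥ ω).
The clique on [1, 2, 8] has size 3, forcing χ ≥ 3, and the coloring below uses 3 colors, so χ(G) = 3.
A valid 3-coloring: color 1: [1, 6, 11]; color 2: [2, 3, 7]; color 3: [8].

χ(G) = 3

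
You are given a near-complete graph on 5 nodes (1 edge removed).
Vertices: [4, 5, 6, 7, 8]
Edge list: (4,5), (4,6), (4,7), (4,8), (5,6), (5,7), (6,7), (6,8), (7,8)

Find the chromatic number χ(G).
χ(G) = 4

Clique number ω(G) = 4 (lower bound: χ ≥ ω).
The clique on [4, 6, 7, 8] has size 4, forcing χ ≥ 4, and the coloring below uses 4 colors, so χ(G) = 4.
A valid 4-coloring: color 1: [6]; color 2: [4]; color 3: [7]; color 4: [5, 8].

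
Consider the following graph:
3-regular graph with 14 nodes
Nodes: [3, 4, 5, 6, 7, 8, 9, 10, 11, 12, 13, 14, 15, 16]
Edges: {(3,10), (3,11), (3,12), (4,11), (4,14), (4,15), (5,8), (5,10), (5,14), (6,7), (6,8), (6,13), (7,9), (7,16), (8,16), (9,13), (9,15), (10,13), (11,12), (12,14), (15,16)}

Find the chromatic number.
Clique number ω(G) = 3 (lower bound: χ ≥ ω).
The clique on [3, 11, 12] has size 3, forcing χ ≥ 3, and the coloring below uses 3 colors, so χ(G) = 3.
A valid 3-coloring: color 1: [4, 6, 9, 10, 12, 16]; color 2: [3, 5, 7, 13, 15]; color 3: [8, 11, 14].

χ(G) = 3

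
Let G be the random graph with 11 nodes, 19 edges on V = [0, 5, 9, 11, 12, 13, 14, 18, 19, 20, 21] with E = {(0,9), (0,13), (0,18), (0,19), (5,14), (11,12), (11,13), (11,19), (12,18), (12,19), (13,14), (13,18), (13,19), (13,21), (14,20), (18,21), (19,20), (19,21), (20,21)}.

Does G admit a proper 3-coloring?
A valid 3-coloring: color 1: [9, 14, 18, 19]; color 2: [5, 12, 13, 20]; color 3: [0, 11, 21].
(χ(G) = 3 ≤ 3.)

Yes, G is 3-colorable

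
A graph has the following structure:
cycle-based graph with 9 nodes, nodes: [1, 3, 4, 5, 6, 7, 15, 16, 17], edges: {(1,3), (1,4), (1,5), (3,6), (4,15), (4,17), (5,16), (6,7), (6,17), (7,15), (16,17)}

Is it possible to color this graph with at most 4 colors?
Yes, G is 4-colorable

A valid 4-coloring: color 1: [4, 6, 16]; color 2: [1, 15, 17]; color 3: [3, 5, 7].
(χ(G) = 3 ≤ 4.)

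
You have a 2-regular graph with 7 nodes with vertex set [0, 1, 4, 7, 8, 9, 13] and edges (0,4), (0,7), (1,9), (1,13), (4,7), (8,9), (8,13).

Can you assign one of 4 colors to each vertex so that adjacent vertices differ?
Yes, G is 4-colorable

A valid 4-coloring: color 1: [0, 1, 8]; color 2: [4, 9, 13]; color 3: [7].
(χ(G) = 3 ≤ 4.)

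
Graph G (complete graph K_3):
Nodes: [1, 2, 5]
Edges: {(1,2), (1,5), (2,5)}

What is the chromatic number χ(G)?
χ(G) = 3

Clique number ω(G) = 3 (lower bound: χ ≥ ω).
The clique on [1, 2, 5] has size 3, forcing χ ≥ 3, and the coloring below uses 3 colors, so χ(G) = 3.
A valid 3-coloring: color 1: [2]; color 2: [1]; color 3: [5].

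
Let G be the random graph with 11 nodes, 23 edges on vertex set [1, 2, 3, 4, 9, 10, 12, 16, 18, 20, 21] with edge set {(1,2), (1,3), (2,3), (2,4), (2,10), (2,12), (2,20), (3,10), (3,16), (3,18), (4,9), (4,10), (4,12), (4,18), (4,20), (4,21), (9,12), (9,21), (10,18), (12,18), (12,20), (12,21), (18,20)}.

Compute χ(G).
Clique number ω(G) = 4 (lower bound: χ ≥ ω).
The clique on [4, 9, 12, 21] has size 4, forcing χ ≥ 4, and the coloring below uses 4 colors, so χ(G) = 4.
A valid 4-coloring: color 1: [3, 4]; color 2: [2, 16, 18, 21]; color 3: [1, 10, 12]; color 4: [9, 20].

χ(G) = 4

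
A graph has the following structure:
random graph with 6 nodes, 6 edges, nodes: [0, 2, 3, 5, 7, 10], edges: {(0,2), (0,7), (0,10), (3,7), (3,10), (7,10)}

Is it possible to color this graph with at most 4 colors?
A valid 4-coloring: color 1: [2, 5, 10]; color 2: [0, 3]; color 3: [7].
(χ(G) = 3 ≤ 4.)

Yes, G is 4-colorable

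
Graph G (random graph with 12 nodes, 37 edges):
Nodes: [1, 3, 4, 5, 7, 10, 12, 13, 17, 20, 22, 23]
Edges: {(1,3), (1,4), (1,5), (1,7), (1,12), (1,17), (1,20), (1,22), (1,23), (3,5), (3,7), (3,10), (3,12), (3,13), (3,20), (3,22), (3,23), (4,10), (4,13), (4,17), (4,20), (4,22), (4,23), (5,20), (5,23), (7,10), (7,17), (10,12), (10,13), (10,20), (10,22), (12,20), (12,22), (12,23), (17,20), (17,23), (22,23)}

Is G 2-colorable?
No, G is not 2-colorable

The clique on vertices [1, 3, 12, 22, 23] has size 5 > 2, so it alone needs 5 colors.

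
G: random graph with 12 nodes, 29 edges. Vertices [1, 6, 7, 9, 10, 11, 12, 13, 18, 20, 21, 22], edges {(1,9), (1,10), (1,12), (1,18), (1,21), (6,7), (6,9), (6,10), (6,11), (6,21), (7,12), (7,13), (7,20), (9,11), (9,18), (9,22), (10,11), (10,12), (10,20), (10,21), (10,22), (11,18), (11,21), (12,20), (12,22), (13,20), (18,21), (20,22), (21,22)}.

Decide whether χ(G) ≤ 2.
The clique on vertices [6, 10, 11, 21] has size 4 > 2, so it alone needs 4 colors.

No, G is not 2-colorable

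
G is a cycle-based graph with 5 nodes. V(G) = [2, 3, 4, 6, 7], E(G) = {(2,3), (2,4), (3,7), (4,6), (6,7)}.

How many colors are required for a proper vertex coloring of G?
χ(G) = 3

Clique number ω(G) = 2 (lower bound: χ ≥ ω).
Odd cycle [7, 3, 2, 4, 6] needs 3 colors (χ ≥ 3).
The coloring below uses 3 colors, so χ(G) = 3.
A valid 3-coloring: color 1: [4, 7]; color 2: [3, 6]; color 3: [2].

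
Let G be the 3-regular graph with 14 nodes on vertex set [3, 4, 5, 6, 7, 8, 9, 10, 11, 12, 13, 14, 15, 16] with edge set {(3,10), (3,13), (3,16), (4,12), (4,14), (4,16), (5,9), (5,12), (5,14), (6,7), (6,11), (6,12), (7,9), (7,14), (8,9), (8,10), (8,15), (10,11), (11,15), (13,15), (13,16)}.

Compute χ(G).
Clique number ω(G) = 3 (lower bound: χ ≥ ω).
The clique on [3, 13, 16] has size 3, forcing χ ≥ 3, and the coloring below uses 3 colors, so χ(G) = 3.
A valid 3-coloring: color 1: [3, 4, 5, 6, 15]; color 2: [9, 10, 12, 14, 16]; color 3: [7, 8, 11, 13].

χ(G) = 3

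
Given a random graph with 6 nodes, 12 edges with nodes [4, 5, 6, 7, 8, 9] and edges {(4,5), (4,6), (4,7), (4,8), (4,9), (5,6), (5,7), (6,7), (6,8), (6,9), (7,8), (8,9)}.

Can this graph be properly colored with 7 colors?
Yes, G is 7-colorable

A valid 7-coloring: color 1: [4]; color 2: [6]; color 3: [5, 8]; color 4: [7, 9].
(χ(G) = 4 ≤ 7.)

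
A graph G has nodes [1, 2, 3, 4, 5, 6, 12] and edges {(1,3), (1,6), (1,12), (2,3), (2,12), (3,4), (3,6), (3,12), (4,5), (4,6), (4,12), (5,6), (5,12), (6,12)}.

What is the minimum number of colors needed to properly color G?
Clique number ω(G) = 4 (lower bound: χ ≥ ω).
The clique on [1, 3, 6, 12] has size 4, forcing χ ≥ 4, and the coloring below uses 4 colors, so χ(G) = 4.
A valid 4-coloring: color 1: [12]; color 2: [2, 6]; color 3: [3, 5]; color 4: [1, 4].

χ(G) = 4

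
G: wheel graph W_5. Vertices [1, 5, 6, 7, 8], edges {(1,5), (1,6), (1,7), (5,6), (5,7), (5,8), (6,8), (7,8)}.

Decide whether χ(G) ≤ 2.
No, G is not 2-colorable

The clique on vertices [5, 6, 8] has size 3 > 2, so it alone needs 3 colors.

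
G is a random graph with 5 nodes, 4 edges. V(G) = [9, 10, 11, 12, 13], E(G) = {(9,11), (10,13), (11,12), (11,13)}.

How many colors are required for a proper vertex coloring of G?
Clique number ω(G) = 2 (lower bound: χ ≥ ω).
The graph is bipartite (no odd cycle), so 2 colors suffice: χ(G) = 2.
A valid 2-coloring: color 1: [10, 11]; color 2: [9, 12, 13].

χ(G) = 2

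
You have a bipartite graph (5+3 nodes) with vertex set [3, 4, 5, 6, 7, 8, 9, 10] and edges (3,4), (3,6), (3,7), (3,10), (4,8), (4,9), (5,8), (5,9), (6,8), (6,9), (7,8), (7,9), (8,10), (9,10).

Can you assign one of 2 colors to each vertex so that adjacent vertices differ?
A valid 2-coloring: color 1: [3, 8, 9]; color 2: [4, 5, 6, 7, 10].
(χ(G) = 2 ≤ 2.)

Yes, G is 2-colorable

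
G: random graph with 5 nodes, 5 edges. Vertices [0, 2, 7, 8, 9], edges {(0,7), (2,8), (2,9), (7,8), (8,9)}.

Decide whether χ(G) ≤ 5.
Yes, G is 5-colorable

A valid 5-coloring: color 1: [0, 8]; color 2: [7, 9]; color 3: [2].
(χ(G) = 3 ≤ 5.)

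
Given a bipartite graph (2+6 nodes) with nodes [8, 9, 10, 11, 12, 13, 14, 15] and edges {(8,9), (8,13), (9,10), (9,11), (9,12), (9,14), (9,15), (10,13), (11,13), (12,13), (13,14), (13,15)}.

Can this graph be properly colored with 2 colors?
Yes, G is 2-colorable

A valid 2-coloring: color 1: [9, 13]; color 2: [8, 10, 11, 12, 14, 15].
(χ(G) = 2 ≤ 2.)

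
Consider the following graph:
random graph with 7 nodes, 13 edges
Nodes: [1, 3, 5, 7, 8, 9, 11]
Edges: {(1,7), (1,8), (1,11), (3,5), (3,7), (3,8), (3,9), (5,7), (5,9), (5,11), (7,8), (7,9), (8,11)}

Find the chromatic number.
Clique number ω(G) = 4 (lower bound: χ ≥ ω).
The clique on [3, 5, 7, 9] has size 4, forcing χ ≥ 4, and the coloring below uses 4 colors, so χ(G) = 4.
A valid 4-coloring: color 1: [7, 11]; color 2: [1, 3]; color 3: [5, 8]; color 4: [9].

χ(G) = 4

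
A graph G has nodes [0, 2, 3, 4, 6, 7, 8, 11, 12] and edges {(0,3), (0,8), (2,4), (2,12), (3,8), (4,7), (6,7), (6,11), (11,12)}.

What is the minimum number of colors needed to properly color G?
χ(G) = 3

Clique number ω(G) = 3 (lower bound: χ ≥ ω).
The clique on [0, 3, 8] has size 3, forcing χ ≥ 3, and the coloring below uses 3 colors, so χ(G) = 3.
A valid 3-coloring: color 1: [2, 7, 8, 11]; color 2: [3, 4, 6, 12]; color 3: [0].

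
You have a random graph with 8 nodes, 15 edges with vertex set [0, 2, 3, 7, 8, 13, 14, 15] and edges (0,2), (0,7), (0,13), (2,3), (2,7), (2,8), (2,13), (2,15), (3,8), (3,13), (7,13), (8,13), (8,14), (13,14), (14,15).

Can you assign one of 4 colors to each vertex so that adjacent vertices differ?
A valid 4-coloring: color 1: [2, 14]; color 2: [13, 15]; color 3: [7, 8]; color 4: [0, 3].
(χ(G) = 4 ≤ 4.)

Yes, G is 4-colorable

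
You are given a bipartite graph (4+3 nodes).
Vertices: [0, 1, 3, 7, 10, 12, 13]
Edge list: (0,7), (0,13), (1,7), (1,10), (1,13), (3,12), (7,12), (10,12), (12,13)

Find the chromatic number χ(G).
χ(G) = 2

Clique number ω(G) = 2 (lower bound: χ ≥ ω).
The graph is bipartite (no odd cycle), so 2 colors suffice: χ(G) = 2.
A valid 2-coloring: color 1: [0, 1, 12]; color 2: [3, 7, 10, 13].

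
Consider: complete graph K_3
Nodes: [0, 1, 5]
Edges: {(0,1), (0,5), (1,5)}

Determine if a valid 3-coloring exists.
Yes, G is 3-colorable

A valid 3-coloring: color 1: [0]; color 2: [5]; color 3: [1].
(χ(G) = 3 ≤ 3.)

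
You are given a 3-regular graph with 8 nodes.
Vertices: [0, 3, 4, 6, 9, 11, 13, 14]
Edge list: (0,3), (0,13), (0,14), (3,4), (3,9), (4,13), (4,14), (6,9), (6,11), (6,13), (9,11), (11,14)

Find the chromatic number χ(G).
Clique number ω(G) = 3 (lower bound: χ ≥ ω).
The clique on [6, 9, 11] has size 3, forcing χ ≥ 3, and the coloring below uses 3 colors, so χ(G) = 3.
A valid 3-coloring: color 1: [0, 4, 6]; color 2: [3, 11, 13]; color 3: [9, 14].

χ(G) = 3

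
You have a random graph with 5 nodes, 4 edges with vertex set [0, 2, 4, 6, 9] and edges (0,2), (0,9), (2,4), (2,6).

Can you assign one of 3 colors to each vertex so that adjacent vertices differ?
Yes, G is 3-colorable

A valid 3-coloring: color 1: [2, 9]; color 2: [0, 4, 6].
(χ(G) = 2 ≤ 3.)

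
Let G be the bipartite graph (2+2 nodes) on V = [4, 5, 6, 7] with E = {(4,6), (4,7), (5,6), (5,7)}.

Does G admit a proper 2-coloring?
A valid 2-coloring: color 1: [6, 7]; color 2: [4, 5].
(χ(G) = 2 ≤ 2.)

Yes, G is 2-colorable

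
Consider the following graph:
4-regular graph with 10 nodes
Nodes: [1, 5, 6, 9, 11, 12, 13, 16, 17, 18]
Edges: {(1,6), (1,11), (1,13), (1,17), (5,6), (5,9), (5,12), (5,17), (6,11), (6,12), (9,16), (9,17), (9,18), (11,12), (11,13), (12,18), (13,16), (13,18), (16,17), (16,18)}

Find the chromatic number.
Clique number ω(G) = 3 (lower bound: χ ≥ ω).
Suppose a proper 3-coloring c exists. The clique [1, 6, 11] takes 3 distinct colors; by symmetry let c(1) = 1, c(6) = 2, c(11) = 3.
- Vertex 12: neighbors [6, 11] already have colors [2, 3] ⇒ c(12) = 1.
- Vertex 5: neighbors [12, 6] already have colors [1, 2] ⇒ c(5) = 3.
- Vertex 13: neighbors [1, 11] already have colors [1, 3] ⇒ c(13) = 2.
- Vertex 17: neighbors [1, 5] already have colors [1, 3] ⇒ c(17) = 2.
- Vertex 9: neighbors [17, 5] already have colors [2, 3] ⇒ c(9) = 1.
- Vertex 16: neighbors [9, 13] already have colors [1, 2] ⇒ c(16) = 3.
- Vertex 18: neighbors [9, 13, 16] already have colors [1, 2, 3] — all 3 colors blocked. Contradiction.
The forced assignments end in a contradiction, so G has no proper 3-coloring (χ ≥ 4).
The coloring below uses 4 colors, so χ(G) = 4.
A valid 4-coloring: color 1: [6, 13, 17]; color 2: [5, 11, 18]; color 3: [1, 12, 16]; color 4: [9].

χ(G) = 4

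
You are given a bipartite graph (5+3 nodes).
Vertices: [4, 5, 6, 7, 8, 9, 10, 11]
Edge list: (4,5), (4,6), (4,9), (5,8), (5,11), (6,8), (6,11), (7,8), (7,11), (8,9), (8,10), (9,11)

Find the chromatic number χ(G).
Clique number ω(G) = 2 (lower bound: χ ≥ ω).
The graph is bipartite (no odd cycle), so 2 colors suffice: χ(G) = 2.
A valid 2-coloring: color 1: [4, 8, 11]; color 2: [5, 6, 7, 9, 10].

χ(G) = 2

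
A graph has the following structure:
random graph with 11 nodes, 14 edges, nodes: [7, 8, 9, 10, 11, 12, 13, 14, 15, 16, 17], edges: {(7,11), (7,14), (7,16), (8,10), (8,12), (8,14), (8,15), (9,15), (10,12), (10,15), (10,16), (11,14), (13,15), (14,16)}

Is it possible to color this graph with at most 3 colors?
Yes, G is 3-colorable

A valid 3-coloring: color 1: [7, 8, 9, 13, 17]; color 2: [10, 14]; color 3: [11, 12, 15, 16].
(χ(G) = 3 ≤ 3.)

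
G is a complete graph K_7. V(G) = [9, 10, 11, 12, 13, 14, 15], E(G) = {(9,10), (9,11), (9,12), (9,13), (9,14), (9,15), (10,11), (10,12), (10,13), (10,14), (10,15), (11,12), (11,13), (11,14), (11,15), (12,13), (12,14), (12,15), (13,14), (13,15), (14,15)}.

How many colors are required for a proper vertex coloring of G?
χ(G) = 7

Clique number ω(G) = 7 (lower bound: χ ≥ ω).
The clique on [9, 10, 11, 12, 13, 14, 15] has size 7, forcing χ ≥ 7, and the coloring below uses 7 colors, so χ(G) = 7.
A valid 7-coloring: color 1: [11]; color 2: [15]; color 3: [12]; color 4: [10]; color 5: [13]; color 6: [9]; color 7: [14].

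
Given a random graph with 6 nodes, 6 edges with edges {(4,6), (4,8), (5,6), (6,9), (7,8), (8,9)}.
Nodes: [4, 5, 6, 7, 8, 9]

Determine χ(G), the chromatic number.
Clique number ω(G) = 2 (lower bound: χ ≥ ω).
The graph is bipartite (no odd cycle), so 2 colors suffice: χ(G) = 2.
A valid 2-coloring: color 1: [6, 8]; color 2: [4, 5, 7, 9].

χ(G) = 2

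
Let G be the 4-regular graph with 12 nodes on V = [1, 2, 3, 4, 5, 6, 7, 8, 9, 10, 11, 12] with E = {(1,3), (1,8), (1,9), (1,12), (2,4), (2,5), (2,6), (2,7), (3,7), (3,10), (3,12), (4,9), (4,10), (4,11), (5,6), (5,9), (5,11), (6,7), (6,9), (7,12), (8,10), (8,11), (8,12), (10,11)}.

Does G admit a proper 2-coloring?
The clique on vertices [1, 8, 12] has size 3 > 2, so it alone needs 3 colors.

No, G is not 2-colorable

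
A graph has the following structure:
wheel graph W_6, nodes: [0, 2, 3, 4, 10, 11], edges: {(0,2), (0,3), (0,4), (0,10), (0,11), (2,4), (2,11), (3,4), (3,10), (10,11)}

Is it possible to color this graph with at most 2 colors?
The clique on vertices [0, 10, 11] has size 3 > 2, so it alone needs 3 colors.

No, G is not 2-colorable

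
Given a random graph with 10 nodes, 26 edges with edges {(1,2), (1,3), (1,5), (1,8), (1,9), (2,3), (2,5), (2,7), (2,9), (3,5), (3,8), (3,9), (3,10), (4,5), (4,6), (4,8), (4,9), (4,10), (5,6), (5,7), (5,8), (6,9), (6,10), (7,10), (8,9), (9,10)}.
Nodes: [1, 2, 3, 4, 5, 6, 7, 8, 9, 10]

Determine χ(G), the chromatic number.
χ(G) = 4

Clique number ω(G) = 4 (lower bound: χ ≥ ω).
The clique on [1, 3, 8, 9] has size 4, forcing χ ≥ 4, and the coloring below uses 4 colors, so χ(G) = 4.
A valid 4-coloring: color 1: [5, 9]; color 2: [3, 4, 7]; color 3: [2, 8, 10]; color 4: [1, 6].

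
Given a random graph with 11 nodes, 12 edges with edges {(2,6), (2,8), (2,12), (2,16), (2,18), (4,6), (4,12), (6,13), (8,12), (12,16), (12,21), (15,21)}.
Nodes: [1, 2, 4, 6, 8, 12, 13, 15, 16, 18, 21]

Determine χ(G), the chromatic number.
Clique number ω(G) = 3 (lower bound: χ ≥ ω).
The clique on [2, 8, 12] has size 3, forcing χ ≥ 3, and the coloring below uses 3 colors, so χ(G) = 3.
A valid 3-coloring: color 1: [1, 2, 4, 13, 21]; color 2: [6, 12, 15, 18]; color 3: [8, 16].

χ(G) = 3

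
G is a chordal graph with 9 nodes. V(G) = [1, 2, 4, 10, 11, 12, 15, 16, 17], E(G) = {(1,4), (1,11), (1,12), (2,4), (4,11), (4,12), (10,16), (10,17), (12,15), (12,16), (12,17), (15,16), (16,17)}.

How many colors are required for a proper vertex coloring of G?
χ(G) = 3

Clique number ω(G) = 3 (lower bound: χ ≥ ω).
The clique on [1, 4, 11] has size 3, forcing χ ≥ 3, and the coloring below uses 3 colors, so χ(G) = 3.
A valid 3-coloring: color 1: [2, 10, 11, 12]; color 2: [4, 16]; color 3: [1, 15, 17].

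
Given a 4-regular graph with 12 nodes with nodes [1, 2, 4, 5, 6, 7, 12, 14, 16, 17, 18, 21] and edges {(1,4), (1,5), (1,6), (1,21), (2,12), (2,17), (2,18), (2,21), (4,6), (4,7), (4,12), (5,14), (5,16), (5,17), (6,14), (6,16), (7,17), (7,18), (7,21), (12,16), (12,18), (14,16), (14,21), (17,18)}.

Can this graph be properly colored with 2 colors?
No, G is not 2-colorable

The clique on vertices [1, 4, 6] has size 3 > 2, so it alone needs 3 colors.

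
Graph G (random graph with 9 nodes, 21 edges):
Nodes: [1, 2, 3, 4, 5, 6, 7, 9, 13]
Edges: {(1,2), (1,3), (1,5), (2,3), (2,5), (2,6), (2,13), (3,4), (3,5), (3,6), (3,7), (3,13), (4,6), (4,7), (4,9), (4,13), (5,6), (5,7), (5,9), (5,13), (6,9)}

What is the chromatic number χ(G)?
Clique number ω(G) = 4 (lower bound: χ ≥ ω).
The clique on [1, 2, 3, 5] has size 4, forcing χ ≥ 4, and the coloring below uses 4 colors, so χ(G) = 4.
A valid 4-coloring: color 1: [4, 5]; color 2: [3, 9]; color 3: [1, 6, 7, 13]; color 4: [2].

χ(G) = 4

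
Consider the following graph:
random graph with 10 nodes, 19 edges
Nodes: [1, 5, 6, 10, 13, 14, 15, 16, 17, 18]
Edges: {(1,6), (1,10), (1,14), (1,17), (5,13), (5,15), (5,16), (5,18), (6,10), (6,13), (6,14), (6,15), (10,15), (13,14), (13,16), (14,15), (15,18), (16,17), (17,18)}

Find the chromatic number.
χ(G) = 3

Clique number ω(G) = 3 (lower bound: χ ≥ ω).
The clique on [5, 13, 16] has size 3, forcing χ ≥ 3, and the coloring below uses 3 colors, so χ(G) = 3.
A valid 3-coloring: color 1: [1, 13, 15]; color 2: [5, 6, 17]; color 3: [10, 14, 16, 18].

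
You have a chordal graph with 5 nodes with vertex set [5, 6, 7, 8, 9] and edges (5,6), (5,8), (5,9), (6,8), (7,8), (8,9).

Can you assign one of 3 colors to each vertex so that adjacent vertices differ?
Yes, G is 3-colorable

A valid 3-coloring: color 1: [8]; color 2: [5, 7]; color 3: [6, 9].
(χ(G) = 3 ≤ 3.)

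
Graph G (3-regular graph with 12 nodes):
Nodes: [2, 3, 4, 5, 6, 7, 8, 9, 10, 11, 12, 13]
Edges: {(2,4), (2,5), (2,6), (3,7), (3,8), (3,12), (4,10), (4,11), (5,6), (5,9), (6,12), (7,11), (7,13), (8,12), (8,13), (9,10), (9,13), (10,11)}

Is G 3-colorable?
Yes, G is 3-colorable

A valid 3-coloring: color 1: [4, 6, 7, 8, 9]; color 2: [2, 3, 11, 13]; color 3: [5, 10, 12].
(χ(G) = 3 ≤ 3.)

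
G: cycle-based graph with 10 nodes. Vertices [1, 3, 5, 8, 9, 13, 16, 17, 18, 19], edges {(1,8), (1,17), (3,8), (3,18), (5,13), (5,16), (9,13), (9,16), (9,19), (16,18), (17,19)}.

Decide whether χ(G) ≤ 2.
A valid 2-coloring: color 1: [1, 3, 13, 16, 19]; color 2: [5, 8, 9, 17, 18].
(χ(G) = 2 ≤ 2.)

Yes, G is 2-colorable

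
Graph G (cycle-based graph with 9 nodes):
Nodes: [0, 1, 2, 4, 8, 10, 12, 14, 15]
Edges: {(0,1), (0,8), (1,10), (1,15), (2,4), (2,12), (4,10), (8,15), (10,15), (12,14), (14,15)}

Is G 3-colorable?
A valid 3-coloring: color 1: [0, 4, 12, 15]; color 2: [2, 8, 10, 14]; color 3: [1].
(χ(G) = 3 ≤ 3.)

Yes, G is 3-colorable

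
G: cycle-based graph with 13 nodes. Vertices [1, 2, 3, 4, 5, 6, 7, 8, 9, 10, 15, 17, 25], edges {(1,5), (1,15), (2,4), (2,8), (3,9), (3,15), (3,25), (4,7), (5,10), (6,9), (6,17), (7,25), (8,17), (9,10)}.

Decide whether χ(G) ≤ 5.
A valid 5-coloring: color 1: [2, 5, 7, 9, 15, 17]; color 2: [1, 3, 4, 6, 8, 10]; color 3: [25].
(χ(G) = 3 ≤ 5.)

Yes, G is 5-colorable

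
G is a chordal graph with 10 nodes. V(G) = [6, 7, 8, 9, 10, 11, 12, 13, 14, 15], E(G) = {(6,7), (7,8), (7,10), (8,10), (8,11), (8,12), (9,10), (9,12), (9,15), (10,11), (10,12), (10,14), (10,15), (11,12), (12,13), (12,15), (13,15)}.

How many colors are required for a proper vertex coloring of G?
Clique number ω(G) = 4 (lower bound: χ ≥ ω).
The clique on [8, 10, 11, 12] has size 4, forcing χ ≥ 4, and the coloring below uses 4 colors, so χ(G) = 4.
A valid 4-coloring: color 1: [6, 10, 13]; color 2: [7, 12, 14]; color 3: [8, 15]; color 4: [9, 11].

χ(G) = 4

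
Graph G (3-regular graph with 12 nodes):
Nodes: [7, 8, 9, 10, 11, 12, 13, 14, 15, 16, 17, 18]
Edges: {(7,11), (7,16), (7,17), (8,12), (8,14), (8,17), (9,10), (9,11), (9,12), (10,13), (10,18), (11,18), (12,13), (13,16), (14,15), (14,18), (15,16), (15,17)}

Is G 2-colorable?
A valid 2-coloring: color 1: [10, 11, 12, 14, 16, 17]; color 2: [7, 8, 9, 13, 15, 18].
(χ(G) = 2 ≤ 2.)

Yes, G is 2-colorable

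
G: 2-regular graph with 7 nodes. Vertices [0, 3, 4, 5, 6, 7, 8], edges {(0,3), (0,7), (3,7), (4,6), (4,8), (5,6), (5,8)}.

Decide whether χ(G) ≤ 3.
A valid 3-coloring: color 1: [4, 5, 7]; color 2: [3, 6, 8]; color 3: [0].
(χ(G) = 3 ≤ 3.)

Yes, G is 3-colorable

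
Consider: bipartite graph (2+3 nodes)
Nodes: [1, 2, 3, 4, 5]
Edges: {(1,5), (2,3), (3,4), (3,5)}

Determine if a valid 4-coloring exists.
A valid 4-coloring: color 1: [1, 3]; color 2: [2, 4, 5].
(χ(G) = 2 ≤ 4.)

Yes, G is 4-colorable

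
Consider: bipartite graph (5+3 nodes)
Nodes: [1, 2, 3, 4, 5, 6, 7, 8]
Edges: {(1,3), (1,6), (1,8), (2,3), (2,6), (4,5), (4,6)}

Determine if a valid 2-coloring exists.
Yes, G is 2-colorable

A valid 2-coloring: color 1: [3, 5, 6, 7, 8]; color 2: [1, 2, 4].
(χ(G) = 2 ≤ 2.)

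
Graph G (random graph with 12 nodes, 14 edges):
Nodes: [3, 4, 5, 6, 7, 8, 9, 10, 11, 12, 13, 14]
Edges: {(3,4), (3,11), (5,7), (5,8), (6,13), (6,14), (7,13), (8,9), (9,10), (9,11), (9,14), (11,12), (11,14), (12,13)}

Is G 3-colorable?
A valid 3-coloring: color 1: [3, 6, 7, 9, 12]; color 2: [4, 8, 10, 11, 13]; color 3: [5, 14].
(χ(G) = 3 ≤ 3.)

Yes, G is 3-colorable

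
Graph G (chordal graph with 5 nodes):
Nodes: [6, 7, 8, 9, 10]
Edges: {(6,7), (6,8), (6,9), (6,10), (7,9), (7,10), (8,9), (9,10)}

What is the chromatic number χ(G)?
Clique number ω(G) = 4 (lower bound: χ ≥ ω).
The clique on [6, 7, 9, 10] has size 4, forcing χ ≥ 4, and the coloring below uses 4 colors, so χ(G) = 4.
A valid 4-coloring: color 1: [6]; color 2: [9]; color 3: [8, 10]; color 4: [7].

χ(G) = 4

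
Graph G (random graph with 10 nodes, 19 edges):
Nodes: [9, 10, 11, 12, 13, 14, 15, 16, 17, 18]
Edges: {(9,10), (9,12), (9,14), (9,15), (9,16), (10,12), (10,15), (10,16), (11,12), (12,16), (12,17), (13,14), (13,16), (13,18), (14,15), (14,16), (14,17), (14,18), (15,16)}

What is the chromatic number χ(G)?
χ(G) = 4

Clique number ω(G) = 4 (lower bound: χ ≥ ω).
The clique on [9, 10, 12, 16] has size 4, forcing χ ≥ 4, and the coloring below uses 4 colors, so χ(G) = 4.
A valid 4-coloring: color 1: [11, 16, 17, 18]; color 2: [10, 14]; color 3: [9, 13]; color 4: [12, 15].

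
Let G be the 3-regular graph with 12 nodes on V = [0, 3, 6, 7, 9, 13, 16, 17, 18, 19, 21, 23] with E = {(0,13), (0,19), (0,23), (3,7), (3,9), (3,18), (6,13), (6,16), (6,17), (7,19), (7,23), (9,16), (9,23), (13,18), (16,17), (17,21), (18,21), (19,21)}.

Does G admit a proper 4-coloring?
A valid 4-coloring: color 1: [3, 13, 16, 21, 23]; color 2: [6, 9, 18, 19]; color 3: [0, 7, 17].
(χ(G) = 3 ≤ 4.)

Yes, G is 4-colorable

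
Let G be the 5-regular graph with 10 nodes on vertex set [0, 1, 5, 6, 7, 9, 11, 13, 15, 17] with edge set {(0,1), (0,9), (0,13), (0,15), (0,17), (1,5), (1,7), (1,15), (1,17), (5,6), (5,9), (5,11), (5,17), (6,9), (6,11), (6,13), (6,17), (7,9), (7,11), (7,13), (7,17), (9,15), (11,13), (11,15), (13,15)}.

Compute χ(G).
χ(G) = 4

Clique number ω(G) = 3 (lower bound: χ ≥ ω).
Suppose a proper 3-coloring c exists. The clique [0, 1, 15] takes 3 distinct colors; by symmetry let c(0) = 1, c(1) = 2, c(15) = 3.
- Vertex 9: neighbors [0, 15] already have colors [1, 3] ⇒ c(9) = 2.
- Vertex 13: neighbors [0, 15] already have colors [1, 3] ⇒ c(13) = 2.
- Vertex 11: neighbors [13, 15] already have colors [2, 3] ⇒ c(11) = 1.
- Vertex 17: neighbors [0, 1] already have colors [1, 2] ⇒ c(17) = 3.
- Vertex 5: neighbors [11, 1, 17] already have colors [1, 2, 3] — all 3 colors blocked. Contradiction.
The forced assignments end in a contradiction, so G has no proper 3-coloring (χ ≥ 4).
The coloring below uses 4 colors, so χ(G) = 4.
A valid 4-coloring: color 1: [1, 9, 11]; color 2: [6, 7, 15]; color 3: [13, 17]; color 4: [0, 5].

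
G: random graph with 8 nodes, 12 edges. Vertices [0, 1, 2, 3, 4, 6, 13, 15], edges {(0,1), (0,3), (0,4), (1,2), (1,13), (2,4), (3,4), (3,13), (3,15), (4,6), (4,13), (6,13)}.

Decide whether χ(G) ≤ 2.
The clique on vertices [0, 3, 4] has size 3 > 2, so it alone needs 3 colors.

No, G is not 2-colorable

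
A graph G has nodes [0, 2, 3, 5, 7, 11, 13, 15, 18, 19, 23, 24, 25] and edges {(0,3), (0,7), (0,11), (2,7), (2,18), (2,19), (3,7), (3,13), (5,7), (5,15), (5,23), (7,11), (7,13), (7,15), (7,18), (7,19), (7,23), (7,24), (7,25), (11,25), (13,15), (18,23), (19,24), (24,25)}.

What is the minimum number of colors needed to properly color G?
χ(G) = 3

Clique number ω(G) = 3 (lower bound: χ ≥ ω).
The clique on [0, 3, 7] has size 3, forcing χ ≥ 3, and the coloring below uses 3 colors, so χ(G) = 3.
A valid 3-coloring: color 1: [7]; color 2: [0, 5, 13, 18, 19, 25]; color 3: [2, 3, 11, 15, 23, 24].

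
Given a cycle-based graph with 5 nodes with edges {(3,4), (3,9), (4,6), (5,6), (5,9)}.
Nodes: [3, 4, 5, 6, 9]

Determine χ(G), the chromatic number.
Clique number ω(G) = 2 (lower bound: χ ≥ ω).
Odd cycle [5, 9, 3, 4, 6] needs 3 colors (χ ≥ 3).
The coloring below uses 3 colors, so χ(G) = 3.
A valid 3-coloring: color 1: [4, 5]; color 2: [6, 9]; color 3: [3].

χ(G) = 3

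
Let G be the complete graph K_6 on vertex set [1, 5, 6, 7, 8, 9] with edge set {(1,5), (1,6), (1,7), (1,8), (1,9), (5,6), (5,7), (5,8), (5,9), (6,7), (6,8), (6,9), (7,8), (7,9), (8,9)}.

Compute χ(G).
χ(G) = 6

Clique number ω(G) = 6 (lower bound: χ ≥ ω).
The clique on [1, 5, 6, 7, 8, 9] has size 6, forcing χ ≥ 6, and the coloring below uses 6 colors, so χ(G) = 6.
A valid 6-coloring: color 1: [9]; color 2: [8]; color 3: [1]; color 4: [6]; color 5: [5]; color 6: [7].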